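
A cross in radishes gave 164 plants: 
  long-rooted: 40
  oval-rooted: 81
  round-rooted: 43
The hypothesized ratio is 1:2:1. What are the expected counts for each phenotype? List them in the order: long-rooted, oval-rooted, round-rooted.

41, 82, 41

Expected counts for N = 164 under a 1:2:1 ratio (total parts = 4):
  long-rooted: 164 × 1/4 = 41
  oval-rooted: 164 × 2/4 = 82
  round-rooted: 164 × 1/4 = 41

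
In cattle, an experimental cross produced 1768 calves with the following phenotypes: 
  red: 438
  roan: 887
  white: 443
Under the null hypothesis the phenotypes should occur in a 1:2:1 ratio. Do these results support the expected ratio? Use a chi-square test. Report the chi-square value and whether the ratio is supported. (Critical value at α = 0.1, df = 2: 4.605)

Expected counts for N = 1768 under a 1:2:1 ratio (total parts = 4):
  red: 1768 × 1/4 = 442
  roan: 1768 × 2/4 = 884
  white: 1768 × 1/4 = 442
χ² = Σ (O − E)² / E
  red: (438 − 442)² / 442 = 0.0362
  roan: (887 − 884)² / 884 = 0.0102
  white: (443 − 442)² / 442 = 0.0023
χ² = 0.0362 + 0.0102 + 0.0023 = 0.0487 ≈ 0.049
Degrees of freedom = 3 − 1 = 2; critical value at α = 0.1 is 4.605.
Since 0.049 < 4.605, we fail to reject the null hypothesis — the data are consistent with the 1:2:1 ratio.

0.049; consistent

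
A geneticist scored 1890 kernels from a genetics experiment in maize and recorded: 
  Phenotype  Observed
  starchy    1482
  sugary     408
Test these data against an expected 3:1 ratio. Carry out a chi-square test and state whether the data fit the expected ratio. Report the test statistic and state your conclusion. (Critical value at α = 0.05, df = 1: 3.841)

11.740; not consistent

Expected counts for N = 1890 under a 3:1 ratio (total parts = 4):
  starchy: 1890 × 3/4 = 1417.5
  sugary: 1890 × 1/4 = 472.5
χ² = Σ (O − E)² / E
  starchy: (1482 − 1417.5)² / 1417.5 = 2.9349
  sugary: (408 − 472.5)² / 472.5 = 8.8048
χ² = 2.9349 + 8.8048 = 11.7397 ≈ 11.740
Degrees of freedom = 2 − 1 = 1; critical value at α = 0.05 is 3.841.
Since 11.740 > 3.841, we reject the null hypothesis — the data do not fit the 3:1 ratio.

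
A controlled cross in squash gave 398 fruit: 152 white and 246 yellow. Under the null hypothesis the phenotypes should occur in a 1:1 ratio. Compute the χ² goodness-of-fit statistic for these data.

Under the 1:1 hypothesis (Σ ratio = 2, N = 398):
  white: 398 × 1/2 = 199
  yellow: 398 × 1/2 = 199
χ² = Σ (O − E)² / E
  white: (152 − 199)² / 199 = 11.1005
  yellow: (246 − 199)² / 199 = 11.1005
χ² = 11.1005 + 11.1005 = 22.201

22.201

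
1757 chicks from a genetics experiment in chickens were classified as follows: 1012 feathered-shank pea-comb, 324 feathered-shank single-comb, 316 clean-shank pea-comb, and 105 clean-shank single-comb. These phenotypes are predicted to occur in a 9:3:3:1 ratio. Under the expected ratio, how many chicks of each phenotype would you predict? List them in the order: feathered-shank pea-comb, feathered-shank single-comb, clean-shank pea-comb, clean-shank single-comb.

Under the 9:3:3:1 hypothesis (Σ ratio = 16, N = 1757):
  feathered-shank pea-comb: 1757 × 9/16 = 988.3125
  feathered-shank single-comb: 1757 × 3/16 = 329.4375
  clean-shank pea-comb: 1757 × 3/16 = 329.4375
  clean-shank single-comb: 1757 × 1/16 = 109.8125

988.3125, 329.4375, 329.4375, 109.8125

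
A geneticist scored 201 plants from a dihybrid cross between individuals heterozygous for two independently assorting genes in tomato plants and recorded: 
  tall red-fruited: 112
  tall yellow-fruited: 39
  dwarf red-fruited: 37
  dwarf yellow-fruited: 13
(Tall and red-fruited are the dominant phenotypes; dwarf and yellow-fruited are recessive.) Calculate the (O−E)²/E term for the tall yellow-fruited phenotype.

A dihybrid F₂ with independent assortment and complete dominance at both loci gives a 9:3:3:1 phenotypic ratio.
The 9:3:3:1 ratio has 16 parts, so with N = 201 the expected counts are:
  tall red-fruited: 201 × 9/16 = 113.0625
  tall yellow-fruited: 201 × 3/16 = 37.6875
  dwarf red-fruited: 201 × 3/16 = 37.6875
  dwarf yellow-fruited: 201 × 1/16 = 12.5625
Contribution of tall yellow-fruited: (39 − 37.6875)² / 37.6875 = 0.0457

0.046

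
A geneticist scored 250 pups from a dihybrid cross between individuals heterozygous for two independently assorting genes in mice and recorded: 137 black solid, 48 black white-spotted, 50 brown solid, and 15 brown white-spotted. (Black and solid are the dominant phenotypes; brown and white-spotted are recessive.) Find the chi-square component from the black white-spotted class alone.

A dihybrid F₂ with independent assortment and complete dominance at both loci gives a 9:3:3:1 phenotypic ratio.
The 9:3:3:1 ratio has 16 parts, so with N = 250 the expected counts are:
  black solid: 250 × 9/16 = 140.625
  black white-spotted: 250 × 3/16 = 46.875
  brown solid: 250 × 3/16 = 46.875
  brown white-spotted: 250 × 1/16 = 15.625
Contribution of black white-spotted: (48 − 46.875)² / 46.875 = 0.0270

0.027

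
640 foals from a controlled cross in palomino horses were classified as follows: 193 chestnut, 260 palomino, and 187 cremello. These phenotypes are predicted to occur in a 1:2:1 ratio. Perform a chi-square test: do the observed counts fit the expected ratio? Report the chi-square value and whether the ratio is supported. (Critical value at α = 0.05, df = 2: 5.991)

22.613; not consistent

Total ratio parts = 4. Expected numbers out of 640:
  chestnut: 640 × 1/4 = 160
  palomino: 640 × 2/4 = 320
  cremello: 640 × 1/4 = 160
χ² = Σ (O − E)² / E
  chestnut: (193 − 160)² / 160 = 6.8063
  palomino: (260 − 320)² / 320 = 11.2500
  cremello: (187 − 160)² / 160 = 4.5563
χ² = 6.8063 + 11.2500 + 4.5563 = 22.6126 ≈ 22.613
Degrees of freedom = 3 − 1 = 2; critical value at α = 0.05 is 5.991.
Since 22.613 > 5.991, we reject the null hypothesis — the data do not fit the 1:2:1 ratio.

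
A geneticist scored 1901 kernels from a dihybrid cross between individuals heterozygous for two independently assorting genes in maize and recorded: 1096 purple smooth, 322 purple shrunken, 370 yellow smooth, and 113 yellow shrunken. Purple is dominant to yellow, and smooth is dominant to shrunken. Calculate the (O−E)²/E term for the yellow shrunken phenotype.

0.284

A dihybrid F₂ with independent assortment and complete dominance at both loci gives a 9:3:3:1 phenotypic ratio.
Expected counts for N = 1901 under a 9:3:3:1 ratio (total parts = 16):
  purple smooth: 1901 × 9/16 = 1069.3125
  purple shrunken: 1901 × 3/16 = 356.4375
  yellow smooth: 1901 × 3/16 = 356.4375
  yellow shrunken: 1901 × 1/16 = 118.8125
Contribution of yellow shrunken: (113 − 118.8125)² / 118.8125 = 0.2844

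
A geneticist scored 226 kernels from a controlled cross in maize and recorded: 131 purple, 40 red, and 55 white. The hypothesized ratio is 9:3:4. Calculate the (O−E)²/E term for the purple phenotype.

0.118

The 9:3:4 ratio has 16 parts, so with N = 226 the expected counts are:
  purple: 226 × 9/16 = 127.125
  red: 226 × 3/16 = 42.375
  white: 226 × 4/16 = 56.5
Contribution of purple: (131 − 127.125)² / 127.125 = 0.1181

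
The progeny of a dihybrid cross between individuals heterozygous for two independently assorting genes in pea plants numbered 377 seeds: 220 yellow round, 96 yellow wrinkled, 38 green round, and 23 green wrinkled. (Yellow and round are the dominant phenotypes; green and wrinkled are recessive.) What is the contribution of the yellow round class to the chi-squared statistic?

A dihybrid F₂ with independent assortment and complete dominance at both loci gives a 9:3:3:1 phenotypic ratio.
Total ratio parts = 16. Expected numbers out of 377:
  yellow round: 377 × 9/16 = 212.0625
  yellow wrinkled: 377 × 3/16 = 70.6875
  green round: 377 × 3/16 = 70.6875
  green wrinkled: 377 × 1/16 = 23.5625
Contribution of yellow round: (220 − 212.0625)² / 212.0625 = 0.2971

0.297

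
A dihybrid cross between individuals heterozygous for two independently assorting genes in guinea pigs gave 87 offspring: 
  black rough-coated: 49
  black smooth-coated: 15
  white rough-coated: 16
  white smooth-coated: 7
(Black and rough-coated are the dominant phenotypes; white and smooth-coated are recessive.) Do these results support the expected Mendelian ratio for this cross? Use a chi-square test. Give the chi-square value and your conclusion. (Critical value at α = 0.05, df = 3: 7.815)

A dihybrid F₂ with independent assortment and complete dominance at both loci gives a 9:3:3:1 phenotypic ratio.
The 9:3:3:1 ratio has 16 parts, so with N = 87 the expected counts are:
  black rough-coated: 87 × 9/16 = 48.9375
  black smooth-coated: 87 × 3/16 = 16.3125
  white rough-coated: 87 × 3/16 = 16.3125
  white smooth-coated: 87 × 1/16 = 5.4375
χ² = Σ (O − E)² / E
  black rough-coated: (49 − 48.9375)² / 48.9375 = 0.0001
  black smooth-coated: (15 − 16.3125)² / 16.3125 = 0.1056
  white rough-coated: (16 − 16.3125)² / 16.3125 = 0.0060
  white smooth-coated: (7 − 5.4375)² / 5.4375 = 0.4490
χ² = 0.0001 + 0.1056 + 0.0060 + 0.4490 = 0.5607 ≈ 0.561
Degrees of freedom = 4 − 1 = 3; critical value at α = 0.05 is 7.815.
Since 0.561 < 7.815, we fail to reject the null hypothesis — the data are consistent with the 9:3:3:1 ratio.

0.561; consistent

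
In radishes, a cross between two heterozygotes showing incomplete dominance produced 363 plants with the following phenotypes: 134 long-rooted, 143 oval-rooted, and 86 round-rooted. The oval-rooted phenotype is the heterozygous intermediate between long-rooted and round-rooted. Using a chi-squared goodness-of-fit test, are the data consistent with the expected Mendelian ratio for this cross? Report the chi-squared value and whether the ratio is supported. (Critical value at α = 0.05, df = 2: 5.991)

29.028; not consistent

With incomplete dominance, a heterozygote × heterozygote cross gives a 1:2:1 phenotypic ratio.
Expected counts for N = 363 under a 1:2:1 ratio (total parts = 4):
  long-rooted: 363 × 1/4 = 90.75
  oval-rooted: 363 × 2/4 = 181.5
  round-rooted: 363 × 1/4 = 90.75
χ² = Σ (O − E)² / E
  long-rooted: (134 − 90.75)² / 90.75 = 20.6123
  oval-rooted: (143 − 181.5)² / 181.5 = 8.1667
  round-rooted: (86 − 90.75)² / 90.75 = 0.2486
χ² = 20.6123 + 8.1667 + 0.2486 = 29.0276 ≈ 29.028
Degrees of freedom = 3 − 1 = 2; critical value at α = 0.05 is 5.991.
Since 29.028 > 5.991, we reject the null hypothesis — the data do not fit the 1:2:1 ratio.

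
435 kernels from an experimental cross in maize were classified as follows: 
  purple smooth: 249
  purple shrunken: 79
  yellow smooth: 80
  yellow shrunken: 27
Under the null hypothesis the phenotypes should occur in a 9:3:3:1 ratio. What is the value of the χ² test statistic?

0.188

The 9:3:3:1 ratio has 16 parts, so with N = 435 the expected counts are:
  purple smooth: 435 × 9/16 = 244.6875
  purple shrunken: 435 × 3/16 = 81.5625
  yellow smooth: 435 × 3/16 = 81.5625
  yellow shrunken: 435 × 1/16 = 27.1875
χ² = Σ (O − E)² / E
  purple smooth: (249 − 244.6875)² / 244.6875 = 0.0760
  purple shrunken: (79 − 81.5625)² / 81.5625 = 0.0805
  yellow smooth: (80 − 81.5625)² / 81.5625 = 0.0299
  yellow shrunken: (27 − 27.1875)² / 27.1875 = 0.0013
χ² = 0.0760 + 0.0805 + 0.0299 + 0.0013 = 0.1877 ≈ 0.188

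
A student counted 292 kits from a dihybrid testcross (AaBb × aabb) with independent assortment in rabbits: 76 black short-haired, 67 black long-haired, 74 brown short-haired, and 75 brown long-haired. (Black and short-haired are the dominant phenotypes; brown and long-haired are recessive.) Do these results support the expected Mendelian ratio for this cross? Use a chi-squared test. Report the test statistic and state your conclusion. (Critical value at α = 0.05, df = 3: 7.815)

0.685; consistent

A dihybrid testcross with independent assortment gives a 1:1:1:1 ratio.
The 1:1:1:1 ratio has 4 parts, so with N = 292 the expected counts are:
  black short-haired: 292 × 1/4 = 73
  black long-haired: 292 × 1/4 = 73
  brown short-haired: 292 × 1/4 = 73
  brown long-haired: 292 × 1/4 = 73
χ² = Σ (O − E)² / E
  black short-haired: (76 − 73)² / 73 = 0.1233
  black long-haired: (67 − 73)² / 73 = 0.4932
  brown short-haired: (74 − 73)² / 73 = 0.0137
  brown long-haired: (75 − 73)² / 73 = 0.0548
χ² = 0.1233 + 0.4932 + 0.0137 + 0.0548 = 0.685
Degrees of freedom = 4 − 1 = 3; critical value at α = 0.05 is 7.815.
Since 0.685 < 7.815, we fail to reject the null hypothesis — the data are consistent with the 1:1:1:1 ratio.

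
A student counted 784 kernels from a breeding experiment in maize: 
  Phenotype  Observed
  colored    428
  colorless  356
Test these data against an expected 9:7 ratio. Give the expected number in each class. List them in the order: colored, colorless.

441, 343

Total ratio parts = 16. Expected numbers out of 784:
  colored: 784 × 9/16 = 441
  colorless: 784 × 7/16 = 343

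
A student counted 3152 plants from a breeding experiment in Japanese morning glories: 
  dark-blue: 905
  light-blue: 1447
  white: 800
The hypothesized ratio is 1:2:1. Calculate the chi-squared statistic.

Under the 1:2:1 hypothesis (Σ ratio = 4, N = 3152):
  dark-blue: 3152 × 1/4 = 788
  light-blue: 3152 × 2/4 = 1576
  white: 3152 × 1/4 = 788
χ² = Σ (O − E)² / E
  dark-blue: (905 − 788)² / 788 = 17.3718
  light-blue: (1447 − 1576)² / 1576 = 10.5590
  white: (800 − 788)² / 788 = 0.1827
χ² = 17.3718 + 10.5590 + 0.1827 = 28.1135 ≈ 28.114

28.114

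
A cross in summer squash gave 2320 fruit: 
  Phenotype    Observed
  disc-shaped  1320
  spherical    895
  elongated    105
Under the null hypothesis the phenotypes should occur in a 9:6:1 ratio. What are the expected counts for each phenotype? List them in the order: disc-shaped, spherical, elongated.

1305, 870, 145

Under the 9:6:1 hypothesis (Σ ratio = 16, N = 2320):
  disc-shaped: 2320 × 9/16 = 1305
  spherical: 2320 × 6/16 = 870
  elongated: 2320 × 1/16 = 145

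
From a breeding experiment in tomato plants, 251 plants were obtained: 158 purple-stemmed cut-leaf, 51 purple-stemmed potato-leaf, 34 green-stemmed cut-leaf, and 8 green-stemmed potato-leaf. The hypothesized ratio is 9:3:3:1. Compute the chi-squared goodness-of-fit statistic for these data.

Expected counts for N = 251 under a 9:3:3:1 ratio (total parts = 16):
  purple-stemmed cut-leaf: 251 × 9/16 = 141.1875
  purple-stemmed potato-leaf: 251 × 3/16 = 47.0625
  green-stemmed cut-leaf: 251 × 3/16 = 47.0625
  green-stemmed potato-leaf: 251 × 1/16 = 15.6875
χ² = Σ (O − E)² / E
  purple-stemmed cut-leaf: (158 − 141.1875)² / 141.1875 = 2.0020
  purple-stemmed potato-leaf: (51 − 47.0625)² / 47.0625 = 0.3294
  green-stemmed cut-leaf: (34 − 47.0625)² / 47.0625 = 3.6256
  green-stemmed potato-leaf: (8 − 15.6875)² / 15.6875 = 3.7672
χ² = 2.0020 + 0.3294 + 3.6256 + 3.7672 = 9.7242 ≈ 9.724

9.724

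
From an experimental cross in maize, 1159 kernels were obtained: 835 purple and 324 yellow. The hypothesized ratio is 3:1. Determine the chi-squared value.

Under the 3:1 hypothesis (Σ ratio = 4, N = 1159):
  purple: 1159 × 3/4 = 869.25
  yellow: 1159 × 1/4 = 289.75
χ² = Σ (O − E)² / E
  purple: (835 − 869.25)² / 869.25 = 1.3495
  yellow: (324 − 289.75)² / 289.75 = 4.0485
χ² = 1.3495 + 4.0485 = 5.398

5.398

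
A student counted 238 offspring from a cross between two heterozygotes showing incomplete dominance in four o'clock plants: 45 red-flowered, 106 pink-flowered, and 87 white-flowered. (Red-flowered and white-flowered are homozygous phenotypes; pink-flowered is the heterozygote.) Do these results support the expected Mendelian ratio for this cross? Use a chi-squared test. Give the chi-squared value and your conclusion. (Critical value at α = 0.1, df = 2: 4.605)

17.664; not consistent

With incomplete dominance, a heterozygote × heterozygote cross gives a 1:2:1 phenotypic ratio.
The 1:2:1 ratio has 4 parts, so with N = 238 the expected counts are:
  red-flowered: 238 × 1/4 = 59.5
  pink-flowered: 238 × 2/4 = 119
  white-flowered: 238 × 1/4 = 59.5
χ² = Σ (O − E)² / E
  red-flowered: (45 − 59.5)² / 59.5 = 3.5336
  pink-flowered: (106 − 119)² / 119 = 1.4202
  white-flowered: (87 − 59.5)² / 59.5 = 12.7101
χ² = 3.5336 + 1.4202 + 12.7101 = 17.6639 ≈ 17.664
Degrees of freedom = 3 − 1 = 2; critical value at α = 0.1 is 4.605.
Since 17.664 > 4.605, we reject the null hypothesis — the data do not fit the 1:2:1 ratio.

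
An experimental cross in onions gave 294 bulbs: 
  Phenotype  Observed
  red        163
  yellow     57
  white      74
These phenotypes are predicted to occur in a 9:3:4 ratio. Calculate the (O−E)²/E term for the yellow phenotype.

0.064

Expected counts for N = 294 under a 9:3:4 ratio (total parts = 16):
  red: 294 × 9/16 = 165.375
  yellow: 294 × 3/16 = 55.125
  white: 294 × 4/16 = 73.5
Contribution of yellow: (57 − 55.125)² / 55.125 = 0.0638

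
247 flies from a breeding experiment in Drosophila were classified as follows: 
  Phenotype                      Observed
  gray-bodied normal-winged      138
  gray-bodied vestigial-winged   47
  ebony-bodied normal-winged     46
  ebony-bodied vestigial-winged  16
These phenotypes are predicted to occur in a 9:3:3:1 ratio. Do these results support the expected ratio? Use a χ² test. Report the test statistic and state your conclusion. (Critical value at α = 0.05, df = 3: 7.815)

The 9:3:3:1 ratio has 16 parts, so with N = 247 the expected counts are:
  gray-bodied normal-winged: 247 × 9/16 = 138.9375
  gray-bodied vestigial-winged: 247 × 3/16 = 46.3125
  ebony-bodied normal-winged: 247 × 3/16 = 46.3125
  ebony-bodied vestigial-winged: 247 × 1/16 = 15.4375
χ² = Σ (O − E)² / E
  gray-bodied normal-winged: (138 − 138.9375)² / 138.9375 = 0.0063
  gray-bodied vestigial-winged: (47 − 46.3125)² / 46.3125 = 0.0102
  ebony-bodied normal-winged: (46 − 46.3125)² / 46.3125 = 0.0021
  ebony-bodied vestigial-winged: (16 − 15.4375)² / 15.4375 = 0.0205
χ² = 0.0063 + 0.0102 + 0.0021 + 0.0205 = 0.0391 ≈ 0.039
Degrees of freedom = 4 − 1 = 3; critical value at α = 0.05 is 7.815.
Since 0.039 < 7.815, we fail to reject the null hypothesis — the data are consistent with the 9:3:3:1 ratio.

0.039; consistent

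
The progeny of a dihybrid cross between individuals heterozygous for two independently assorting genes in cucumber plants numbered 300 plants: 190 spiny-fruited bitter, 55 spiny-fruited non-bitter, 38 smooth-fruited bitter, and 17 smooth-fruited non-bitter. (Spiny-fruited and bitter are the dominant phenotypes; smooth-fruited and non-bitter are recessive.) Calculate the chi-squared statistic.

A dihybrid F₂ with independent assortment and complete dominance at both loci gives a 9:3:3:1 phenotypic ratio.
The 9:3:3:1 ratio has 16 parts, so with N = 300 the expected counts are:
  spiny-fruited bitter: 300 × 9/16 = 168.75
  spiny-fruited non-bitter: 300 × 3/16 = 56.25
  smooth-fruited bitter: 300 × 3/16 = 56.25
  smooth-fruited non-bitter: 300 × 1/16 = 18.75
χ² = Σ (O − E)² / E
  spiny-fruited bitter: (190 − 168.75)² / 168.75 = 2.6759
  spiny-fruited non-bitter: (55 − 56.25)² / 56.25 = 0.0278
  smooth-fruited bitter: (38 − 56.25)² / 56.25 = 5.9211
  smooth-fruited non-bitter: (17 − 18.75)² / 18.75 = 0.1633
χ² = 2.6759 + 0.0278 + 5.9211 + 0.1633 = 8.7881 ≈ 8.788

8.788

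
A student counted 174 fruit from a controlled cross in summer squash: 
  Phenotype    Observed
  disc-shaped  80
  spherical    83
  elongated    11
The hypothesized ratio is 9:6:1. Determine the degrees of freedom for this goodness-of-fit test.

2

A goodness-of-fit test with 3 phenotype classes has df = 3 − 1 = 2.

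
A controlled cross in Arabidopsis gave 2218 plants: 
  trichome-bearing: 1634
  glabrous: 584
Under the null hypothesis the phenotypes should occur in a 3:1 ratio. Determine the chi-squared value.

Total ratio parts = 4. Expected numbers out of 2218:
  trichome-bearing: 2218 × 3/4 = 1663.5
  glabrous: 2218 × 1/4 = 554.5
χ² = Σ (O − E)² / E
  trichome-bearing: (1634 − 1663.5)² / 1663.5 = 0.5231
  glabrous: (584 − 554.5)² / 554.5 = 1.5694
χ² = 0.5231 + 1.5694 = 2.0925 ≈ 2.093

2.093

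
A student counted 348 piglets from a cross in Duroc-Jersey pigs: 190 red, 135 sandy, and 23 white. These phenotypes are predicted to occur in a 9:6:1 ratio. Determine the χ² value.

0.396

Total ratio parts = 16. Expected numbers out of 348:
  red: 348 × 9/16 = 195.75
  sandy: 348 × 6/16 = 130.5
  white: 348 × 1/16 = 21.75
χ² = Σ (O − E)² / E
  red: (190 − 195.75)² / 195.75 = 0.1689
  sandy: (135 − 130.5)² / 130.5 = 0.1552
  white: (23 − 21.75)² / 21.75 = 0.0718
χ² = 0.1689 + 0.1552 + 0.0718 = 0.3959 ≈ 0.396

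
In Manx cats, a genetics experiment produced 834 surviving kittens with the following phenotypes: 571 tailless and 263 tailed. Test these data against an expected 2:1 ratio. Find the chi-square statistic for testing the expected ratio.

Total ratio parts = 3. Expected numbers out of 834:
  tailless: 834 × 2/3 = 556
  tailed: 834 × 1/3 = 278
χ² = Σ (O − E)² / E
  tailless: (571 − 556)² / 556 = 0.4047
  tailed: (263 − 278)² / 278 = 0.8094
χ² = 0.4047 + 0.8094 = 1.2141 ≈ 1.214

1.214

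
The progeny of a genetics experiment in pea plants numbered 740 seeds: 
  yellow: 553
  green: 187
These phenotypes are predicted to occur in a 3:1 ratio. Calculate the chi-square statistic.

The 3:1 ratio has 4 parts, so with N = 740 the expected counts are:
  yellow: 740 × 3/4 = 555
  green: 740 × 1/4 = 185
χ² = Σ (O − E)² / E
  yellow: (553 − 555)² / 555 = 0.0072
  green: (187 − 185)² / 185 = 0.0216
χ² = 0.0072 + 0.0216 = 0.0288 ≈ 0.029

0.029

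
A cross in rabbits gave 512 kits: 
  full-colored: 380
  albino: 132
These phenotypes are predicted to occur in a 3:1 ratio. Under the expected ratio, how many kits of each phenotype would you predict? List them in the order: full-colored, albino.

Under the 3:1 hypothesis (Σ ratio = 4, N = 512):
  full-colored: 512 × 3/4 = 384
  albino: 512 × 1/4 = 128

384, 128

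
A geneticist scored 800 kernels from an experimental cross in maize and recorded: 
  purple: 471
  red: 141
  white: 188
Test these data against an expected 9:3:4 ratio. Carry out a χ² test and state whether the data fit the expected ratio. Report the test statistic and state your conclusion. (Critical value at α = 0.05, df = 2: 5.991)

2.240; consistent

The 9:3:4 ratio has 16 parts, so with N = 800 the expected counts are:
  purple: 800 × 9/16 = 450
  red: 800 × 3/16 = 150
  white: 800 × 4/16 = 200
χ² = Σ (O − E)² / E
  purple: (471 − 450)² / 450 = 0.9800
  red: (141 − 150)² / 150 = 0.5400
  white: (188 − 200)² / 200 = 0.7200
χ² = 0.9800 + 0.5400 + 0.7200 = 2.240
Degrees of freedom = 3 − 1 = 2; critical value at α = 0.05 is 5.991.
Since 2.240 < 5.991, we fail to reject the null hypothesis — the data are consistent with the 9:3:4 ratio.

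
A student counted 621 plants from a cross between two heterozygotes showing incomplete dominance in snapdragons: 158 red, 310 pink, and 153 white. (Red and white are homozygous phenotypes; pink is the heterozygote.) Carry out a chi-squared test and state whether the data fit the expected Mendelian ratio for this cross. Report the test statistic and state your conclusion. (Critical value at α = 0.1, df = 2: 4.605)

0.082; consistent

With incomplete dominance, a heterozygote × heterozygote cross gives a 1:2:1 phenotypic ratio.
The 1:2:1 ratio has 4 parts, so with N = 621 the expected counts are:
  red: 621 × 1/4 = 155.25
  pink: 621 × 2/4 = 310.5
  white: 621 × 1/4 = 155.25
χ² = Σ (O − E)² / E
  red: (158 − 155.25)² / 155.25 = 0.0487
  pink: (310 − 310.5)² / 310.5 = 0.0008
  white: (153 − 155.25)² / 155.25 = 0.0326
χ² = 0.0487 + 0.0008 + 0.0326 = 0.0821 ≈ 0.082
Degrees of freedom = 3 − 1 = 2; critical value at α = 0.1 is 4.605.
Since 0.082 < 4.605, we fail to reject the null hypothesis — the data are consistent with the 1:2:1 ratio.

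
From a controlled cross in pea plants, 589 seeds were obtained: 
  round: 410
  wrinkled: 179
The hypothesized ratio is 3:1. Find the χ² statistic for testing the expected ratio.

9.128

The 3:1 ratio has 4 parts, so with N = 589 the expected counts are:
  round: 589 × 3/4 = 441.75
  wrinkled: 589 × 1/4 = 147.25
χ² = Σ (O − E)² / E
  round: (410 − 441.75)² / 441.75 = 2.2820
  wrinkled: (179 − 147.25)² / 147.25 = 6.8459
χ² = 2.2820 + 6.8459 = 9.1279 ≈ 9.128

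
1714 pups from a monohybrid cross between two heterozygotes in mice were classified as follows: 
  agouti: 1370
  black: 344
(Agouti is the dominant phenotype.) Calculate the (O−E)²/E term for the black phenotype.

16.663

For a monohybrid cross between heterozygotes with complete dominance, the expected phenotypic ratio is 3:1.
The 3:1 ratio has 4 parts, so with N = 1714 the expected counts are:
  agouti: 1714 × 3/4 = 1285.5
  black: 1714 × 1/4 = 428.5
Contribution of black: (344 − 428.5)² / 428.5 = 16.6634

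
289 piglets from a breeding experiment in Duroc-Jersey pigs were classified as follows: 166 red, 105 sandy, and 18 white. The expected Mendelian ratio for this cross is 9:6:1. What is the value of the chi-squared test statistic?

Under the 9:6:1 hypothesis (Σ ratio = 16, N = 289):
  red: 289 × 9/16 = 162.5625
  sandy: 289 × 6/16 = 108.375
  white: 289 × 1/16 = 18.0625
χ² = Σ (O − E)² / E
  red: (166 − 162.5625)² / 162.5625 = 0.0727
  sandy: (105 − 108.375)² / 108.375 = 0.1051
  white: (18 − 18.0625)² / 18.0625 = 0.0002
χ² = 0.0727 + 0.1051 + 0.0002 = 0.178

0.178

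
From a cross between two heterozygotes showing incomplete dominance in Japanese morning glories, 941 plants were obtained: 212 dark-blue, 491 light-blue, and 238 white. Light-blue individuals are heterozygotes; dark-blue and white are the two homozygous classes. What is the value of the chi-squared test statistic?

3.223

With incomplete dominance, a heterozygote × heterozygote cross gives a 1:2:1 phenotypic ratio.
Total ratio parts = 4. Expected numbers out of 941:
  dark-blue: 941 × 1/4 = 235.25
  light-blue: 941 × 2/4 = 470.5
  white: 941 × 1/4 = 235.25
χ² = Σ (O − E)² / E
  dark-blue: (212 − 235.25)² / 235.25 = 2.2978
  light-blue: (491 − 470.5)² / 470.5 = 0.8932
  white: (238 − 235.25)² / 235.25 = 0.0321
χ² = 2.2978 + 0.8932 + 0.0321 = 3.2231 ≈ 3.223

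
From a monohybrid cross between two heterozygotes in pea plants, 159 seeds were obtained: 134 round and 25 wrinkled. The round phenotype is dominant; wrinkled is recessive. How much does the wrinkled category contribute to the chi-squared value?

5.473

For a monohybrid cross between heterozygotes with complete dominance, the expected phenotypic ratio is 3:1.
Total ratio parts = 4. Expected numbers out of 159:
  round: 159 × 3/4 = 119.25
  wrinkled: 159 × 1/4 = 39.75
Contribution of wrinkled: (25 − 39.75)² / 39.75 = 5.4733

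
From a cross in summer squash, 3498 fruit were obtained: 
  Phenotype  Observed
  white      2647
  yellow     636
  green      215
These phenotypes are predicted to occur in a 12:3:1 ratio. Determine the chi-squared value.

0.873

The 12:3:1 ratio has 16 parts, so with N = 3498 the expected counts are:
  white: 3498 × 12/16 = 2623.5
  yellow: 3498 × 3/16 = 655.875
  green: 3498 × 1/16 = 218.625
χ² = Σ (O − E)² / E
  white: (2647 − 2623.5)² / 2623.5 = 0.2105
  yellow: (636 − 655.875)² / 655.875 = 0.6023
  green: (215 − 218.625)² / 218.625 = 0.0601
χ² = 0.2105 + 0.6023 + 0.0601 = 0.8729 ≈ 0.873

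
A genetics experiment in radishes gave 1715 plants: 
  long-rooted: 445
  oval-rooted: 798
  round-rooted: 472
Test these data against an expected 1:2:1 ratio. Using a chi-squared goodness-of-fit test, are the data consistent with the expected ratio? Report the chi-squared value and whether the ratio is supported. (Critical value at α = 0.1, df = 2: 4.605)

Expected counts for N = 1715 under a 1:2:1 ratio (total parts = 4):
  long-rooted: 1715 × 1/4 = 428.75
  oval-rooted: 1715 × 2/4 = 857.5
  round-rooted: 1715 × 1/4 = 428.75
χ² = Σ (O − E)² / E
  long-rooted: (445 − 428.75)² / 428.75 = 0.6159
  oval-rooted: (798 − 857.5)² / 857.5 = 4.1286
  round-rooted: (472 − 428.75)² / 428.75 = 4.3628
χ² = 0.6159 + 4.1286 + 4.3628 = 9.1073 ≈ 9.107
Degrees of freedom = 3 − 1 = 2; critical value at α = 0.1 is 4.605.
Since 9.107 > 4.605, we reject the null hypothesis — the data do not fit the 1:2:1 ratio.

9.107; not consistent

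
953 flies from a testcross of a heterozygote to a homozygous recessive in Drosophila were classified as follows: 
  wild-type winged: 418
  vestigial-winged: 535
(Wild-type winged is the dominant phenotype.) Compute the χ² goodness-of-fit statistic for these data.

14.364

A testcross of a heterozygote (Aa × aa) gives a 1:1 phenotypic ratio.
Under the 1:1 hypothesis (Σ ratio = 2, N = 953):
  wild-type winged: 953 × 1/2 = 476.5
  vestigial-winged: 953 × 1/2 = 476.5
χ² = Σ (O − E)² / E
  wild-type winged: (418 − 476.5)² / 476.5 = 7.1821
  vestigial-winged: (535 − 476.5)² / 476.5 = 7.1821
χ² = 7.1821 + 7.1821 = 14.3642 ≈ 14.364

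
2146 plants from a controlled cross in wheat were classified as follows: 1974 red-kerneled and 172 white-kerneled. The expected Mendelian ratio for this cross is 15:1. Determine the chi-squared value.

Expected counts for N = 2146 under a 15:1 ratio (total parts = 16):
  red-kerneled: 2146 × 15/16 = 2011.875
  white-kerneled: 2146 × 1/16 = 134.125
χ² = Σ (O − E)² / E
  red-kerneled: (1974 − 2011.875)² / 2011.875 = 0.7130
  white-kerneled: (172 − 134.125)² / 134.125 = 10.6954
χ² = 0.7130 + 10.6954 = 11.4084 ≈ 11.408

11.408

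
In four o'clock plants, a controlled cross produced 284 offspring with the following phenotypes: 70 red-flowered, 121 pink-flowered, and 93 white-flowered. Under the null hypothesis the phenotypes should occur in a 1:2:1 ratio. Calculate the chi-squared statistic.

The 1:2:1 ratio has 4 parts, so with N = 284 the expected counts are:
  red-flowered: 284 × 1/4 = 71
  pink-flowered: 284 × 2/4 = 142
  white-flowered: 284 × 1/4 = 71
χ² = Σ (O − E)² / E
  red-flowered: (70 − 71)² / 71 = 0.0141
  pink-flowered: (121 − 142)² / 142 = 3.1056
  white-flowered: (93 − 71)² / 71 = 6.8169
χ² = 0.0141 + 3.1056 + 6.8169 = 9.9366 ≈ 9.937

9.937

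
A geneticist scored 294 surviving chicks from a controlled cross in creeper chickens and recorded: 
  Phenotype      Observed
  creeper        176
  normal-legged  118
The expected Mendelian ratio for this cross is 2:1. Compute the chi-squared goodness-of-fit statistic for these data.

6.122

Expected counts for N = 294 under a 2:1 ratio (total parts = 3):
  creeper: 294 × 2/3 = 196
  normal-legged: 294 × 1/3 = 98
χ² = Σ (O − E)² / E
  creeper: (176 − 196)² / 196 = 2.0408
  normal-legged: (118 − 98)² / 98 = 4.0816
χ² = 2.0408 + 4.0816 = 6.1224 ≈ 6.122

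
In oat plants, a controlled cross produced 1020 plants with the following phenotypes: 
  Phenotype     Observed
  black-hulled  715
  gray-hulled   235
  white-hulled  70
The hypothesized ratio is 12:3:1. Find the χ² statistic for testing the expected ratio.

Total ratio parts = 16. Expected numbers out of 1020:
  black-hulled: 1020 × 12/16 = 765
  gray-hulled: 1020 × 3/16 = 191.25
  white-hulled: 1020 × 1/16 = 63.75
χ² = Σ (O − E)² / E
  black-hulled: (715 − 765)² / 765 = 3.2680
  gray-hulled: (235 − 191.25)² / 191.25 = 10.0082
  white-hulled: (70 − 63.75)² / 63.75 = 0.6127
χ² = 3.2680 + 10.0082 + 0.6127 = 13.8889 ≈ 13.889

13.889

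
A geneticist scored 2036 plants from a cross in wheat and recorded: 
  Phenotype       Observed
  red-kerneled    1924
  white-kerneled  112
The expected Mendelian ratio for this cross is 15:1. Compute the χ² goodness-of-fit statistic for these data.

1.949

Under the 15:1 hypothesis (Σ ratio = 16, N = 2036):
  red-kerneled: 2036 × 15/16 = 1908.75
  white-kerneled: 2036 × 1/16 = 127.25
χ² = Σ (O − E)² / E
  red-kerneled: (1924 − 1908.75)² / 1908.75 = 0.1218
  white-kerneled: (112 − 127.25)² / 127.25 = 1.8276
χ² = 0.1218 + 1.8276 = 1.9494 ≈ 1.949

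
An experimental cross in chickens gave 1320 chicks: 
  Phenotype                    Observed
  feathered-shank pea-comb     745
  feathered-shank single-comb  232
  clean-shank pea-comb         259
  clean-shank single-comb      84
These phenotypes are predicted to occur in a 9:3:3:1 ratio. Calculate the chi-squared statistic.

Total ratio parts = 16. Expected numbers out of 1320:
  feathered-shank pea-comb: 1320 × 9/16 = 742.5
  feathered-shank single-comb: 1320 × 3/16 = 247.5
  clean-shank pea-comb: 1320 × 3/16 = 247.5
  clean-shank single-comb: 1320 × 1/16 = 82.5
χ² = Σ (O − E)² / E
  feathered-shank pea-comb: (745 − 742.5)² / 742.5 = 0.0084
  feathered-shank single-comb: (232 − 247.5)² / 247.5 = 0.9707
  clean-shank pea-comb: (259 − 247.5)² / 247.5 = 0.5343
  clean-shank single-comb: (84 − 82.5)² / 82.5 = 0.0273
χ² = 0.0084 + 0.9707 + 0.5343 + 0.0273 = 1.5407 ≈ 1.541

1.541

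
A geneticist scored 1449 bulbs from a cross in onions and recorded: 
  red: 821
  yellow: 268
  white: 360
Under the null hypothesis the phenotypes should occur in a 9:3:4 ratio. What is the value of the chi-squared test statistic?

0.107

Under the 9:3:4 hypothesis (Σ ratio = 16, N = 1449):
  red: 1449 × 9/16 = 815.0625
  yellow: 1449 × 3/16 = 271.6875
  white: 1449 × 4/16 = 362.25
χ² = Σ (O − E)² / E
  red: (821 − 815.0625)² / 815.0625 = 0.0433
  yellow: (268 − 271.6875)² / 271.6875 = 0.0500
  white: (360 − 362.25)² / 362.25 = 0.0140
χ² = 0.0433 + 0.0500 + 0.0140 = 0.1073 ≈ 0.107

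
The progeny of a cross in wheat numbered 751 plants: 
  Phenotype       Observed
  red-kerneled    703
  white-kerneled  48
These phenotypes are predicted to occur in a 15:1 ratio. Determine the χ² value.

Total ratio parts = 16. Expected numbers out of 751:
  red-kerneled: 751 × 15/16 = 704.0625
  white-kerneled: 751 × 1/16 = 46.9375
χ² = Σ (O − E)² / E
  red-kerneled: (703 − 704.0625)² / 704.0625 = 0.0016
  white-kerneled: (48 − 46.9375)² / 46.9375 = 0.0241
χ² = 0.0016 + 0.0241 = 0.0257 ≈ 0.026

0.026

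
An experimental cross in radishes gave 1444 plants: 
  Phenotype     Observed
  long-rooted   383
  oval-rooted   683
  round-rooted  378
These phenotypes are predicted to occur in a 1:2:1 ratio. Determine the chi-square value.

Total ratio parts = 4. Expected numbers out of 1444:
  long-rooted: 1444 × 1/4 = 361
  oval-rooted: 1444 × 2/4 = 722
  round-rooted: 1444 × 1/4 = 361
χ² = Σ (O − E)² / E
  long-rooted: (383 − 361)² / 361 = 1.3407
  oval-rooted: (683 − 722)² / 722 = 2.1066
  round-rooted: (378 − 361)² / 361 = 0.8006
χ² = 1.3407 + 2.1066 + 0.8006 = 4.2479 ≈ 4.248

4.248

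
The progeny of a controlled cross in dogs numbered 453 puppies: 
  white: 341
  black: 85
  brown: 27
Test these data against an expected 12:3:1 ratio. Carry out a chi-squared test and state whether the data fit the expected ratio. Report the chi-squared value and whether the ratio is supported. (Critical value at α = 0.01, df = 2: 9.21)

The 12:3:1 ratio has 16 parts, so with N = 453 the expected counts are:
  white: 453 × 12/16 = 339.75
  black: 453 × 3/16 = 84.9375
  brown: 453 × 1/16 = 28.3125
χ² = Σ (O − E)² / E
  white: (341 − 339.75)² / 339.75 = 0.0046
  black: (85 − 84.9375)² / 84.9375 = 0.0000
  brown: (27 − 28.3125)² / 28.3125 = 0.0608
χ² = 0.0046 + 0.0000 + 0.0608 = 0.0654 ≈ 0.065
Degrees of freedom = 3 − 1 = 2; critical value at α = 0.01 is 9.21.
Since 0.065 < 9.21, we fail to reject the null hypothesis — the data are consistent with the 12:3:1 ratio.

0.065; consistent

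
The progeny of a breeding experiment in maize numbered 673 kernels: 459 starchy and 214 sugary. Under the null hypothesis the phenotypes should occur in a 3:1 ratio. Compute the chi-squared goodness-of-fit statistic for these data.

16.587

Under the 3:1 hypothesis (Σ ratio = 4, N = 673):
  starchy: 673 × 3/4 = 504.75
  sugary: 673 × 1/4 = 168.25
χ² = Σ (O − E)² / E
  starchy: (459 − 504.75)² / 504.75 = 4.1467
  sugary: (214 − 168.25)² / 168.25 = 12.4402
χ² = 4.1467 + 12.4402 = 16.5869 ≈ 16.587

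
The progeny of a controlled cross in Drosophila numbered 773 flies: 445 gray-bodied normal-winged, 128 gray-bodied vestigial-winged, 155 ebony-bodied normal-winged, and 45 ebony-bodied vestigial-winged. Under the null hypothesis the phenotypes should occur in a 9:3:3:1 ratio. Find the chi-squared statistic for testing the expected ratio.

3.144

Total ratio parts = 16. Expected numbers out of 773:
  gray-bodied normal-winged: 773 × 9/16 = 434.8125
  gray-bodied vestigial-winged: 773 × 3/16 = 144.9375
  ebony-bodied normal-winged: 773 × 3/16 = 144.9375
  ebony-bodied vestigial-winged: 773 × 1/16 = 48.3125
χ² = Σ (O − E)² / E
  gray-bodied normal-winged: (445 − 434.8125)² / 434.8125 = 0.2387
  gray-bodied vestigial-winged: (128 − 144.9375)² / 144.9375 = 1.9793
  ebony-bodied normal-winged: (155 − 144.9375)² / 144.9375 = 0.6986
  ebony-bodied vestigial-winged: (45 − 48.3125)² / 48.3125 = 0.2271
χ² = 0.2387 + 1.9793 + 0.6986 + 0.2271 = 3.1437 ≈ 3.144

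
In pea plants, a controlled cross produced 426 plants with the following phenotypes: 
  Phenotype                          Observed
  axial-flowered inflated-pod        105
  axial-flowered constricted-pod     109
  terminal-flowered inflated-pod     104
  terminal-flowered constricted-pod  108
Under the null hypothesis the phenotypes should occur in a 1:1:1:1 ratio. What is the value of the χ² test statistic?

Total ratio parts = 4. Expected numbers out of 426:
  axial-flowered inflated-pod: 426 × 1/4 = 106.5
  axial-flowered constricted-pod: 426 × 1/4 = 106.5
  terminal-flowered inflated-pod: 426 × 1/4 = 106.5
  terminal-flowered constricted-pod: 426 × 1/4 = 106.5
χ² = Σ (O − E)² / E
  axial-flowered inflated-pod: (105 − 106.5)² / 106.5 = 0.0211
  axial-flowered constricted-pod: (109 − 106.5)² / 106.5 = 0.0587
  terminal-flowered inflated-pod: (104 − 106.5)² / 106.5 = 0.0587
  terminal-flowered constricted-pod: (108 − 106.5)² / 106.5 = 0.0211
χ² = 0.0211 + 0.0587 + 0.0587 + 0.0211 = 0.1596 ≈ 0.160

0.160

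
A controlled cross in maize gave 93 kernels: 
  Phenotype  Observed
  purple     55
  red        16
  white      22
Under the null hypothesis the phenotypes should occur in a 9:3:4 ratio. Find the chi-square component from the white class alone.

0.067

Total ratio parts = 16. Expected numbers out of 93:
  purple: 93 × 9/16 = 52.3125
  red: 93 × 3/16 = 17.4375
  white: 93 × 4/16 = 23.25
Contribution of white: (22 − 23.25)² / 23.25 = 0.0672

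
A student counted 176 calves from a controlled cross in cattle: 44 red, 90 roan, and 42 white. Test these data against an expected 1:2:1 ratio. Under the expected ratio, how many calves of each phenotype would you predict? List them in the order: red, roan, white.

Expected counts for N = 176 under a 1:2:1 ratio (total parts = 4):
  red: 176 × 1/4 = 44
  roan: 176 × 2/4 = 88
  white: 176 × 1/4 = 44

44, 88, 44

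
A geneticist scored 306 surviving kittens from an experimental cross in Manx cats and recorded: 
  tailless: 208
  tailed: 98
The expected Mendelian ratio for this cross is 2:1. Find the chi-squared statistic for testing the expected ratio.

0.235

Expected counts for N = 306 under a 2:1 ratio (total parts = 3):
  tailless: 306 × 2/3 = 204
  tailed: 306 × 1/3 = 102
χ² = Σ (O − E)² / E
  tailless: (208 − 204)² / 204 = 0.0784
  tailed: (98 − 102)² / 102 = 0.1569
χ² = 0.0784 + 0.1569 = 0.2353 ≈ 0.235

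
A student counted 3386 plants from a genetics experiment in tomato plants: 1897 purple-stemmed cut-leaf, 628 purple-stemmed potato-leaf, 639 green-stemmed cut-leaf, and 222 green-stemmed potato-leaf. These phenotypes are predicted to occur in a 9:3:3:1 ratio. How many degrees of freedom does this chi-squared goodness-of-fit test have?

3

A goodness-of-fit test with 4 phenotype classes has df = 4 − 1 = 3.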